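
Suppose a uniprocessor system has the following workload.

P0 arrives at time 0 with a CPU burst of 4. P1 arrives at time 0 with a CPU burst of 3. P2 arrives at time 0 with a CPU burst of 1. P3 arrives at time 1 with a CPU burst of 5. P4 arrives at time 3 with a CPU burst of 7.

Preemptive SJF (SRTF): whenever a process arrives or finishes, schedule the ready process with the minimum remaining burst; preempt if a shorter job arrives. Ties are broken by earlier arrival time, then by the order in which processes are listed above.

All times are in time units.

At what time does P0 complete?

Gantt: | P2 0-1 | P1 1-4 | P0 4-8 | P3 8-13 | P4 13-20 |
Completion: P0=8  P1=4  P2=1  P3=13  P4=20
Turnaround (C−A): P0=8  P1=4  P2=1  P3=12  P4=17

8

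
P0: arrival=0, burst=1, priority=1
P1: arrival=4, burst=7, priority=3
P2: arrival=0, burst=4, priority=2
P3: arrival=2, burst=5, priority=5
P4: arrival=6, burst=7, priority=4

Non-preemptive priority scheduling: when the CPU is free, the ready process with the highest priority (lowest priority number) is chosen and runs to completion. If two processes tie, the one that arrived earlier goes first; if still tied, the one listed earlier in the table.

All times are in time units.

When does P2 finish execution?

5

Gantt: | P0 0-1 | P2 1-5 | P1 5-12 | P4 12-19 | P3 19-24 |
Completion: P0=1  P1=12  P2=5  P3=24  P4=19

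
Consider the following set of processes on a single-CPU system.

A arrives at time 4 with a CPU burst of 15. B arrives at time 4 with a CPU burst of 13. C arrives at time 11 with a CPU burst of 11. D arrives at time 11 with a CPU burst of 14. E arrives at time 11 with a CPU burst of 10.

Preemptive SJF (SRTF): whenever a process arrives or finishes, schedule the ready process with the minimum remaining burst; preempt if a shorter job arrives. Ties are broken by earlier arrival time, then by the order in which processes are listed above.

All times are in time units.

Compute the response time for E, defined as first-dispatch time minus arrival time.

6

Timeline: | idle 0-4 | B 4-17 | E 17-27 | C 27-38 | D 38-52 | A 52-67 |
Completion: A=67  B=17  C=38  D=52  E=27
Turnaround (C−A): A=63  B=13  C=27  D=41  E=16
Response(E) = first start − arrival = 17 − 11 = 6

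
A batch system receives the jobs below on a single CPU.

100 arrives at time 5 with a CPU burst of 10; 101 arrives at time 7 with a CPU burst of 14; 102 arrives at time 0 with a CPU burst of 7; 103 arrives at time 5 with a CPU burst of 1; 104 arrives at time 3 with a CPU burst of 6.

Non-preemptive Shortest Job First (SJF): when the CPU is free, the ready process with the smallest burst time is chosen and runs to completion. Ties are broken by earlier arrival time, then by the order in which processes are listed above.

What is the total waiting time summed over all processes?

33

Timeline: | 102 0-7 | 103 7-8 | 104 8-14 | 100 14-24 | 101 24-38 |
Completion: 100=24  101=38  102=7  103=8  104=14
Turnaround (C−A): 100=19  101=31  102=7  103=3  104=11
Waiting = turnaround − burst: 100=9, 101=17, 102=0, 103=2, 104=5
Total waiting = 9 + 17 + 0 + 2 + 5 = 33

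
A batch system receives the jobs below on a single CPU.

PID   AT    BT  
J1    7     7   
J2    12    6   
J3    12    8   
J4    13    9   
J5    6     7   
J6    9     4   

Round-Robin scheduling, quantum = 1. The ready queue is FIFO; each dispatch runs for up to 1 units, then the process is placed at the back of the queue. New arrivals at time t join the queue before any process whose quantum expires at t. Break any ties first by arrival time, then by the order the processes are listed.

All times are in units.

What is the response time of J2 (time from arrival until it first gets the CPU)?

Timeline: | idle 0-6 | J5 6-7 | J1 7-8 | J5 8-9 | J1 9-10 | J6 10-11 | J5 11-12 | J1 12-13 | J6 13-14 | J2 14-15 | J3 15-16 | J5 16-17 | J4 17-18 | J1 18-19 | J6 19-20 | J2 20-21 | J3 21-22 | J5 22-23 | J4 23-24 | J1 24-25 | J6 25-26 | J2 26-27 | J3 27-28 | J5 28-29 | J4 29-30 | J1 30-31 | J2 31-32 | J3 32-33 | J5 33-34 | J4 34-35 | J1 35-36 | J2 36-37 | J3 37-38 | J4 38-39 | J2 39-40 | J3 40-41 | J4 41-42 | J3 42-43 | J4 43-44 | J3 44-45 | J4 45-47 |
Completion: J1=36  J2=40  J3=45  J4=47  J5=34  J6=26
Response(J2) = first start − arrival = 14 − 12 = 2

2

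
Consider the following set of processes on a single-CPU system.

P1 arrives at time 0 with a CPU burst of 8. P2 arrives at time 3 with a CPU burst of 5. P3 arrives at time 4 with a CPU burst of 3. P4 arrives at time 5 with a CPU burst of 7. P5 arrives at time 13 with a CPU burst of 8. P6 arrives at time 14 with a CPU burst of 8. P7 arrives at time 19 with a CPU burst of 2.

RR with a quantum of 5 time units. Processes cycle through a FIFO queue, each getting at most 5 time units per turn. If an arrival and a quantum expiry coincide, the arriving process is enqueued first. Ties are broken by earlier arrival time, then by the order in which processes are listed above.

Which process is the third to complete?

Schedule: | P1 0-5 | P2 5-10 | P3 10-13 | P4 13-18 | P1 18-21 | P5 21-26 | P6 26-31 | P4 31-33 | P7 33-35 | P5 35-38 | P6 38-41 |
Completion: P1=21  P2=10  P3=13  P4=33  P5=38  P6=41  P7=35
Finish order: P2 → P3 → P1 → P4 → P7 → P5 → P6

P1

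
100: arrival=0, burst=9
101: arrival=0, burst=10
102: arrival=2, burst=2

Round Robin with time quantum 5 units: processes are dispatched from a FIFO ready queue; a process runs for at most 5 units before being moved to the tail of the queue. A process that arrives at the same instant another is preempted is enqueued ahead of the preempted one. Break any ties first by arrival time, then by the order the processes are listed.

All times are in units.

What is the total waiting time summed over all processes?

Schedule: | 100 0-5 | 101 5-10 | 102 10-12 | 100 12-16 | 101 16-21 |
Completion: 100=16  101=21  102=12
Turnaround (C−A): 100=16  101=21  102=10
Waiting = turnaround − burst: 100=7, 101=11, 102=8
Total waiting = 7 + 11 + 8 = 26

26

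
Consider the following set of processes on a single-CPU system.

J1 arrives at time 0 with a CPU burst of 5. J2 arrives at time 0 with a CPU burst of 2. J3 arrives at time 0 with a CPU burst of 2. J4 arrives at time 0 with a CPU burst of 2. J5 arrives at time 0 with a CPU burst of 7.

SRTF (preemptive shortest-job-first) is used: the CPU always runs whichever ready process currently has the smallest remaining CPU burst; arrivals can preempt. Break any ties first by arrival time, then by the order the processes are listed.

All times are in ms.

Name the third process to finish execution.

Gantt: | J2 0-2 | J3 2-4 | J4 4-6 | J1 6-11 | J5 11-18 |
Completion: J1=11  J2=2  J3=4  J4=6  J5=18
Turnaround (C−A): J1=11  J2=2  J3=4  J4=6  J5=18
Finish order: J2 → J3 → J4 → J1 → J5

J4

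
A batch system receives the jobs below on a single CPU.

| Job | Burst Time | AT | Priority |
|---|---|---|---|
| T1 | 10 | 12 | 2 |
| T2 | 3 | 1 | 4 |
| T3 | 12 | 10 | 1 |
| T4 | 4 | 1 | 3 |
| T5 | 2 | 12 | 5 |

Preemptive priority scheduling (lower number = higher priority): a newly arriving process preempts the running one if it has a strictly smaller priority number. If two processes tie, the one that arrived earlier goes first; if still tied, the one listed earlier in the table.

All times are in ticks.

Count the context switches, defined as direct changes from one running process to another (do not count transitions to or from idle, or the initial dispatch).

Timeline: | idle 0-1 | T4 1-5 | T2 5-8 | idle 8-10 | T3 10-22 | T1 22-32 | T5 32-34 |
Completion: T1=32  T2=8  T3=22  T4=5  T5=34
Turnaround (C−A): T1=20  T2=7  T3=12  T4=4  T5=22

3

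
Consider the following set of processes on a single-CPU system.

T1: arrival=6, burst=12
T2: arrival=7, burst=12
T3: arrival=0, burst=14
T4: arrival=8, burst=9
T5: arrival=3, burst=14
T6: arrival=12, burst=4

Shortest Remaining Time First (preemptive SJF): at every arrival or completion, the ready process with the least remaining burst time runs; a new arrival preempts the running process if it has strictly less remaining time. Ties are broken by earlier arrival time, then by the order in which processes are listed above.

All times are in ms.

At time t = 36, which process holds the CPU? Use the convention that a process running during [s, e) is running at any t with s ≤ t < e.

Timeline: | T3 0-14 | T6 14-18 | T4 18-27 | T1 27-39 | T2 39-51 | T5 51-65 |
Completion: T1=39  T2=51  T3=14  T4=27  T5=65  T6=18
Turnaround (C−A): T1=33  T2=44  T3=14  T4=19  T5=62  T6=6

T1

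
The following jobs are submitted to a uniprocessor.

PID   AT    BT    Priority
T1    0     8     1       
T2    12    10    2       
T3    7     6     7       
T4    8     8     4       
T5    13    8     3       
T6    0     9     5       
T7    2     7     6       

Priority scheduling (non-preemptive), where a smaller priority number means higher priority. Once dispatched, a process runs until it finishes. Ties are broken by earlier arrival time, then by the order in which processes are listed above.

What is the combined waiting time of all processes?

135

Gantt: | T1 0-8 | T4 8-16 | T2 16-26 | T5 26-34 | T6 34-43 | T7 43-50 | T3 50-56 |
Completion: T1=8  T2=26  T3=56  T4=16  T5=34  T6=43  T7=50
Turnaround (C−A): T1=8  T2=14  T3=49  T4=8  T5=21  T6=43  T7=48
Waiting = turnaround − burst: T1=0, T2=4, T3=43, T4=0, T5=13, T6=34, T7=41
Total waiting = 0 + 4 + 43 + 0 + 13 + 34 + 41 = 135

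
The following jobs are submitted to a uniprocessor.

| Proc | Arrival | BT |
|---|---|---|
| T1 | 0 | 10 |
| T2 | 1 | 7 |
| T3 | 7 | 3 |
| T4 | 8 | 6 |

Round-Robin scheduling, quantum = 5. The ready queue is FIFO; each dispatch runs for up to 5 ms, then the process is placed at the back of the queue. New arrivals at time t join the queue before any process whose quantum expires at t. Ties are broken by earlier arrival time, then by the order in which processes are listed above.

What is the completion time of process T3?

Schedule: | T1 0-5 | T2 5-10 | T1 10-15 | T3 15-18 | T4 18-23 | T2 23-25 | T4 25-26 |
Completion: T1=15  T2=25  T3=18  T4=26

18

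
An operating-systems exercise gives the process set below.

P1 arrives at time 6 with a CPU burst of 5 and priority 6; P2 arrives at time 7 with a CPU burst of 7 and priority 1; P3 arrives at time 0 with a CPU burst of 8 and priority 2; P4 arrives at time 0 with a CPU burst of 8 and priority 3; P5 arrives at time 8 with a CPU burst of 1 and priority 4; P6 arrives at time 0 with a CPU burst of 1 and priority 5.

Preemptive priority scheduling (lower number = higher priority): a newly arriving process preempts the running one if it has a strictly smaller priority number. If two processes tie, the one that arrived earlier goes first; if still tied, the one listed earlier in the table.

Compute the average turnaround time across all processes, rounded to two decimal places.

18.33

Schedule: | P3 0-7 | P2 7-14 | P3 14-15 | P4 15-23 | P5 23-24 | P6 24-25 | P1 25-30 |
Completion: P1=30  P2=14  P3=15  P4=23  P5=24  P6=25
Turnaround (C−A): P1=24  P2=7  P3=15  P4=23  P5=16  P6=25
Turnaround times: P1=24, P2=7, P3=15, P4=23, P5=16, P6=25
Average turnaround = (24+7+15+23+16+25) / 6 = 110/6 = 18.33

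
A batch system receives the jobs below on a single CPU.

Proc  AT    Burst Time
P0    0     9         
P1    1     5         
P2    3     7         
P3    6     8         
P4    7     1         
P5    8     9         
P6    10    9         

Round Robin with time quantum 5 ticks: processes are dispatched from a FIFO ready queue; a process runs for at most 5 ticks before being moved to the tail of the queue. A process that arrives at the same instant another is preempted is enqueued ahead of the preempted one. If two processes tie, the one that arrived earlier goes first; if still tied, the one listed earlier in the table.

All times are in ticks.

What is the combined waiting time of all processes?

140

Timeline: | P0 0-5 | P1 5-10 | P2 10-15 | P0 15-19 | P3 19-24 | P4 24-25 | P5 25-30 | P6 30-35 | P2 35-37 | P3 37-40 | P5 40-44 | P6 44-48 |
Completion: P0=19  P1=10  P2=37  P3=40  P4=25  P5=44  P6=48
Turnaround (C−A): P0=19  P1=9  P2=34  P3=34  P4=18  P5=36  P6=38
Waiting = turnaround − burst: P0=10, P1=4, P2=27, P3=26, P4=17, P5=27, P6=29
Total waiting = 10 + 4 + 27 + 26 + 17 + 27 + 29 = 140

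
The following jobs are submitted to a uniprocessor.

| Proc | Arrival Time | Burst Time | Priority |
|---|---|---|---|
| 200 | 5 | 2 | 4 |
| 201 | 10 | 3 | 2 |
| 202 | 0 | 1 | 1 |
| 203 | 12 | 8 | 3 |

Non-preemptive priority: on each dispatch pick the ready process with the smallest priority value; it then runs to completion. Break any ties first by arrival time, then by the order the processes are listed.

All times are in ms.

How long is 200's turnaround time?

2

Gantt: | 202 0-1 | idle 1-5 | 200 5-7 | idle 7-10 | 201 10-13 | 203 13-21 |
Completion: 200=7  201=13  202=1  203=21
Turnaround (C−A): 200=2  201=3  202=1  203=9
Turnaround(200) = completion − arrival = 7 − 5 = 2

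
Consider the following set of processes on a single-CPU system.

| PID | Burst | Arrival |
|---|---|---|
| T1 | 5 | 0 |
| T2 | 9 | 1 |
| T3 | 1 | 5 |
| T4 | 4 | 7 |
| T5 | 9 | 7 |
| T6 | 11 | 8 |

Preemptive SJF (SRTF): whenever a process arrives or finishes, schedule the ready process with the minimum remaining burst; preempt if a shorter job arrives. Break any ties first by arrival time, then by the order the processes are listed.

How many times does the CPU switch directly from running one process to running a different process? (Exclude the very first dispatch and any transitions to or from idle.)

6

Timeline: | T1 0-5 | T3 5-6 | T2 6-7 | T4 7-11 | T2 11-19 | T5 19-28 | T6 28-39 |
Completion: T1=5  T2=19  T3=6  T4=11  T5=28  T6=39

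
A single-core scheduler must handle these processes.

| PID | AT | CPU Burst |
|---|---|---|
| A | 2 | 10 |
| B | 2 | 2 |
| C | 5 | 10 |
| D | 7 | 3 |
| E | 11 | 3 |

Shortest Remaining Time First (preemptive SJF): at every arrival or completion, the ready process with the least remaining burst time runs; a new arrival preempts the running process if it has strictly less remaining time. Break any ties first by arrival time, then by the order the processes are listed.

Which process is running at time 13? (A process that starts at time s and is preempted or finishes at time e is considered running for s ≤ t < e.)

Timeline: | idle 0-2 | B 2-4 | A 4-7 | D 7-10 | A 10-11 | E 11-14 | A 14-20 | C 20-30 |
Completion: A=20  B=4  C=30  D=10  E=14
Turnaround (C−A): A=18  B=2  C=25  D=3  E=3

E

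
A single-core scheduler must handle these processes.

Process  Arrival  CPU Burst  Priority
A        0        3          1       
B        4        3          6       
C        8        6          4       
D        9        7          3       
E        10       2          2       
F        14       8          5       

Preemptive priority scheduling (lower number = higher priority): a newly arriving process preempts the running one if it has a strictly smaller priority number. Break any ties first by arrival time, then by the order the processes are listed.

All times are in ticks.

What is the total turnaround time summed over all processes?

Timeline: | A 0-3 | idle 3-4 | B 4-7 | idle 7-8 | C 8-9 | D 9-10 | E 10-12 | D 12-18 | C 18-23 | F 23-31 |
Completion: A=3  B=7  C=23  D=18  E=12  F=31
Turnaround (C−A): A=3  B=3  C=15  D=9  E=2  F=17
Turnaround = completion − arrival: A=3, B=3, C=15, D=9, E=2, F=17
Total turnaround = 3 + 3 + 15 + 9 + 2 + 17 = 49

49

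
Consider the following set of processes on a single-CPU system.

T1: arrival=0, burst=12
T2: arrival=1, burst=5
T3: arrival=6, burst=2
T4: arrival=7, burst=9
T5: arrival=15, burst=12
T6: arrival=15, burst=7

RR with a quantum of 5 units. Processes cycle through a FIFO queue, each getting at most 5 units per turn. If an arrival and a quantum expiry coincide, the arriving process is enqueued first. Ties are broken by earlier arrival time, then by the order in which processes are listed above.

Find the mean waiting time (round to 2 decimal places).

16.67

Timeline: | T1 0-5 | T2 5-10 | T1 10-15 | T3 15-17 | T4 17-22 | T5 22-27 | T6 27-32 | T1 32-34 | T4 34-38 | T5 38-43 | T6 43-45 | T5 45-47 |
Completion: T1=34  T2=10  T3=17  T4=38  T5=47  T6=45
Turnaround (C−A): T1=34  T2=9  T3=11  T4=31  T5=32  T6=30
Waiting times: T1=22, T2=4, T3=9, T4=22, T5=20, T6=23
Average waiting = (22+4+9+22+20+23) / 6 = 100/6 = 16.67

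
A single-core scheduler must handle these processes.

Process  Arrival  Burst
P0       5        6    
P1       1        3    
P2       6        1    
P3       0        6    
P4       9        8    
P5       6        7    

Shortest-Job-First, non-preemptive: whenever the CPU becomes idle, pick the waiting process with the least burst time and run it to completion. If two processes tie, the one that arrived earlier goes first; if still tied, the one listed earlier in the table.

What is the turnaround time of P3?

Gantt: | P3 0-6 | P2 6-7 | P1 7-10 | P0 10-16 | P5 16-23 | P4 23-31 |
Completion: P0=16  P1=10  P2=7  P3=6  P4=31  P5=23
Turnaround (C−A): P0=11  P1=9  P2=1  P3=6  P4=22  P5=17
Turnaround(P3) = completion − arrival = 6 − 0 = 6

6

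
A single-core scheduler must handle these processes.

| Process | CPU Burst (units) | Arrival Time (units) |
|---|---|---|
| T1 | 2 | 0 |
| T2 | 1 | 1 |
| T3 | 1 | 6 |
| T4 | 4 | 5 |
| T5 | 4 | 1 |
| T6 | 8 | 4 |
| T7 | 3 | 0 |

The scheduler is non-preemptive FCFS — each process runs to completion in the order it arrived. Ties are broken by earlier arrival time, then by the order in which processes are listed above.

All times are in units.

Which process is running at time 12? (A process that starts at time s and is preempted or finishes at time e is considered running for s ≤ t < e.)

T6

Gantt: | T1 0-2 | T7 2-5 | T2 5-6 | T5 6-10 | T6 10-18 | T4 18-22 | T3 22-23 |
Completion: T1=2  T2=6  T3=23  T4=22  T5=10  T6=18  T7=5
Turnaround (C−A): T1=2  T2=5  T3=17  T4=17  T5=9  T6=14  T7=5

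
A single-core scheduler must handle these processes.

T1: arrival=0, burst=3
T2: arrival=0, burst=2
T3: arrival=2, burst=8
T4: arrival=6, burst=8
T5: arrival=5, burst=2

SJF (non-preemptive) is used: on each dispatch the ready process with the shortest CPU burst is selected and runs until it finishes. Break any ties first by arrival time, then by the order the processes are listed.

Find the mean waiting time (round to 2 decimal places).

3.20

Gantt: | T2 0-2 | T1 2-5 | T5 5-7 | T3 7-15 | T4 15-23 |
Completion: T1=5  T2=2  T3=15  T4=23  T5=7
Turnaround (C−A): T1=5  T2=2  T3=13  T4=17  T5=2
Waiting times: T1=2, T2=0, T3=5, T4=9, T5=0
Average waiting = (2+0+5+9+0) / 5 = 16/5 = 3.20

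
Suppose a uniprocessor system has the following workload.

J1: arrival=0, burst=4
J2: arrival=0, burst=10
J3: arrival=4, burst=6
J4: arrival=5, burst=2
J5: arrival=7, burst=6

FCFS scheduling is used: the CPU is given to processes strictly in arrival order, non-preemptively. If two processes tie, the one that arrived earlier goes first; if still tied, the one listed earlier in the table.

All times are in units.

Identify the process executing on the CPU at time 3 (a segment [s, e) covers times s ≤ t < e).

J1

Gantt: | J1 0-4 | J2 4-14 | J3 14-20 | J4 20-22 | J5 22-28 |
Completion: J1=4  J2=14  J3=20  J4=22  J5=28
Turnaround (C−A): J1=4  J2=14  J3=16  J4=17  J5=21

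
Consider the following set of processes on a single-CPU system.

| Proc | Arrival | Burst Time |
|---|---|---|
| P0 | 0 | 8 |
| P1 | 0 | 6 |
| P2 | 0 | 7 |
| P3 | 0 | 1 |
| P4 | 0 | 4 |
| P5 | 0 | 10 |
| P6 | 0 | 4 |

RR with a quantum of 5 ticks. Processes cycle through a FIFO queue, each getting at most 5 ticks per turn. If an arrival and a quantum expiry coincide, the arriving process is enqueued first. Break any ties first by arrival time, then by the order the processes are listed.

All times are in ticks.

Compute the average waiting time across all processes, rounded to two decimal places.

Timeline: | P0 0-5 | P1 5-10 | P2 10-15 | P3 15-16 | P4 16-20 | P5 20-25 | P6 25-29 | P0 29-32 | P1 32-33 | P2 33-35 | P5 35-40 |
Completion: P0=32  P1=33  P2=35  P3=16  P4=20  P5=40  P6=29
Turnaround (C−A): P0=32  P1=33  P2=35  P3=16  P4=20  P5=40  P6=29
Waiting times: P0=24, P1=27, P2=28, P3=15, P4=16, P5=30, P6=25
Average waiting = (24+27+28+15+16+30+25) / 7 = 165/7 = 23.57

23.57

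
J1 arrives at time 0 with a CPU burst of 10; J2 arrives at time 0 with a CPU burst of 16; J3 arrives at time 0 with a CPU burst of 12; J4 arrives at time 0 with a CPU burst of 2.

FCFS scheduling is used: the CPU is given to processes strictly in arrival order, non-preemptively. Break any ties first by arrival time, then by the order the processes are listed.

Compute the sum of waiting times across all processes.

Gantt: | J1 0-10 | J2 10-26 | J3 26-38 | J4 38-40 |
Completion: J1=10  J2=26  J3=38  J4=40
Waiting = turnaround − burst: J1=0, J2=10, J3=26, J4=38
Total waiting = 0 + 10 + 26 + 38 = 74

74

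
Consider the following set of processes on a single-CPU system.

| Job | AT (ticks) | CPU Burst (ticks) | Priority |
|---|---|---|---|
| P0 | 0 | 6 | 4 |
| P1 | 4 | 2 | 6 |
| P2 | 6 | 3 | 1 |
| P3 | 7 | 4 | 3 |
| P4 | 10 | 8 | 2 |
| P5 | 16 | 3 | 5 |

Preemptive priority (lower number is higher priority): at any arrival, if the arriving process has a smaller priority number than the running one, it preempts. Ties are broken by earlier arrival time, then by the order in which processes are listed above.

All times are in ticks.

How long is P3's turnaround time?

Schedule: | P0 0-6 | P2 6-9 | P3 9-10 | P4 10-18 | P3 18-21 | P5 21-24 | P1 24-26 |
Completion: P0=6  P1=26  P2=9  P3=21  P4=18  P5=24
Turnaround (C−A): P0=6  P1=22  P2=3  P3=14  P4=8  P5=8
Turnaround(P3) = completion − arrival = 21 − 7 = 14

14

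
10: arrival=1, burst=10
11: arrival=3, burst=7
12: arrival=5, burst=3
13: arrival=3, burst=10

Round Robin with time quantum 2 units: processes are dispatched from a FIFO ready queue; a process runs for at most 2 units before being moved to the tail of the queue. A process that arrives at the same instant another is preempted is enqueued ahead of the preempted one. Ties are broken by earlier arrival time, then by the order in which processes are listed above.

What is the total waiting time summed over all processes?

61

Schedule: | idle 0-1 | 10 1-3 | 11 3-5 | 13 5-7 | 10 7-9 | 12 9-11 | 11 11-13 | 13 13-15 | 10 15-17 | 12 17-18 | 11 18-20 | 13 20-22 | 10 22-24 | 11 24-25 | 13 25-27 | 10 27-29 | 13 29-31 |
Completion: 10=29  11=25  12=18  13=31
Turnaround (C−A): 10=28  11=22  12=13  13=28
Waiting = turnaround − burst: 10=18, 11=15, 12=10, 13=18
Total waiting = 18 + 15 + 10 + 18 = 61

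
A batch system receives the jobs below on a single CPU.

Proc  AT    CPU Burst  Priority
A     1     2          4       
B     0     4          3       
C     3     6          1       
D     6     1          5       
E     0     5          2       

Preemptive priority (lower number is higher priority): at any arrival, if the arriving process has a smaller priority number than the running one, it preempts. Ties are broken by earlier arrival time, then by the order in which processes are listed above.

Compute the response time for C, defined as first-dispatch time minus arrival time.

0

Timeline: | E 0-3 | C 3-9 | E 9-11 | B 11-15 | A 15-17 | D 17-18 |
Completion: A=17  B=15  C=9  D=18  E=11
Response(C) = first start − arrival = 3 − 3 = 0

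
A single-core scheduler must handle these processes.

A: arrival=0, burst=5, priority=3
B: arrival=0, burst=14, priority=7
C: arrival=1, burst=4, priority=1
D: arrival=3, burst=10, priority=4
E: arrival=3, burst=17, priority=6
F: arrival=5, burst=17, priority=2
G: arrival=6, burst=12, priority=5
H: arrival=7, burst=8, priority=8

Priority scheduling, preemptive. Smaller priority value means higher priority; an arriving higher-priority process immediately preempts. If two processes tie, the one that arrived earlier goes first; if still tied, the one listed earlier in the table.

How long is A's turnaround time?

26

Gantt: | A 0-1 | C 1-5 | F 5-22 | A 22-26 | D 26-36 | G 36-48 | E 48-65 | B 65-79 | H 79-87 |
Completion: A=26  B=79  C=5  D=36  E=65  F=22  G=48  H=87
Turnaround(A) = completion − arrival = 26 − 0 = 26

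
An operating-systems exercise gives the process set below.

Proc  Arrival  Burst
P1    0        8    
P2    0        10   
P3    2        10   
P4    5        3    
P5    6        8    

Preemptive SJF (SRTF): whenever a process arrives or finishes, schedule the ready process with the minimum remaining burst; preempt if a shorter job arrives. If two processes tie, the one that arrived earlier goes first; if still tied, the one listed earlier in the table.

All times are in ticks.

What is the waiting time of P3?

27

Schedule: | P1 0-8 | P4 8-11 | P5 11-19 | P2 19-29 | P3 29-39 |
Completion: P1=8  P2=29  P3=39  P4=11  P5=19
Turnaround (C−A): P1=8  P2=29  P3=37  P4=6  P5=13
Waiting(P3) = turnaround − burst = 37 − 10 = 27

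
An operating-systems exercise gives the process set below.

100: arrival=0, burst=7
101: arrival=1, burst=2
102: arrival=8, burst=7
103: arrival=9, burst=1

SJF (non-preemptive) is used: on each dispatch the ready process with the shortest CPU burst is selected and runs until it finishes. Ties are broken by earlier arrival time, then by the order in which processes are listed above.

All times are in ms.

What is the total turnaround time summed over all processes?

Timeline: | 100 0-7 | 101 7-9 | 103 9-10 | 102 10-17 |
Completion: 100=7  101=9  102=17  103=10
Turnaround = completion − arrival: 100=7, 101=8, 102=9, 103=1
Total turnaround = 7 + 8 + 9 + 1 = 25

25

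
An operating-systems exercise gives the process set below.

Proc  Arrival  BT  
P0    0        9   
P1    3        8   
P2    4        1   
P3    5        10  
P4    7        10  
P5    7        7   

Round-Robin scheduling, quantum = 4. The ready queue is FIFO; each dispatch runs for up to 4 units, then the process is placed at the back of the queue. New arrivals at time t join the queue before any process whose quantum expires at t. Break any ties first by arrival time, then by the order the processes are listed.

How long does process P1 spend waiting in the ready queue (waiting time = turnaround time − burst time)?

Timeline: | P0 0-4 | P1 4-8 | P2 8-9 | P0 9-13 | P3 13-17 | P4 17-21 | P5 21-25 | P1 25-29 | P0 29-30 | P3 30-34 | P4 34-38 | P5 38-41 | P3 41-43 | P4 43-45 |
Completion: P0=30  P1=29  P2=9  P3=43  P4=45  P5=41
Turnaround (C−A): P0=30  P1=26  P2=5  P3=38  P4=38  P5=34
Waiting(P1) = turnaround − burst = 26 − 8 = 18

18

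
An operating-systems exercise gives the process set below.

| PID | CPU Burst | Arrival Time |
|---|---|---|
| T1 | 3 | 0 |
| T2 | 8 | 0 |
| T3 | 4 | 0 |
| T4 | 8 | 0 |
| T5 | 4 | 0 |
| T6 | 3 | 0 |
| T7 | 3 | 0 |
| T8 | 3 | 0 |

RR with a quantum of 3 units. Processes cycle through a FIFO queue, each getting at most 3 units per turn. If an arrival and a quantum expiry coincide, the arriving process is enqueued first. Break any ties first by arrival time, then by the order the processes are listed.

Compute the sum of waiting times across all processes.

Gantt: | T1 0-3 | T2 3-6 | T3 6-9 | T4 9-12 | T5 12-15 | T6 15-18 | T7 18-21 | T8 21-24 | T2 24-27 | T3 27-28 | T4 28-31 | T5 31-32 | T2 32-34 | T4 34-36 |
Completion: T1=3  T2=34  T3=28  T4=36  T5=32  T6=18  T7=21  T8=24
Turnaround (C−A): T1=3  T2=34  T3=28  T4=36  T5=32  T6=18  T7=21  T8=24
Waiting = turnaround − burst: T1=0, T2=26, T3=24, T4=28, T5=28, T6=15, T7=18, T8=21
Total waiting = 0 + 26 + 24 + 28 + 28 + 15 + 18 + 21 = 160

160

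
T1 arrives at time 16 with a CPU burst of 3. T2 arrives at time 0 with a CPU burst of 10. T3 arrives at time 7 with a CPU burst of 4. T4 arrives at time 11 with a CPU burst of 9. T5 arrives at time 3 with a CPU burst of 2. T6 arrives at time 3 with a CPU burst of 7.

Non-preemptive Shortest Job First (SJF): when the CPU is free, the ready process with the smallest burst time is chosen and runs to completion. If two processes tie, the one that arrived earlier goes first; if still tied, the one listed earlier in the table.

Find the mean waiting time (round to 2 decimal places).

7.17

Timeline: | T2 0-10 | T5 10-12 | T3 12-16 | T1 16-19 | T6 19-26 | T4 26-35 |
Completion: T1=19  T2=10  T3=16  T4=35  T5=12  T6=26
Waiting times: T1=0, T2=0, T3=5, T4=15, T5=7, T6=16
Average waiting = (0+0+5+15+7+16) / 6 = 43/6 = 7.17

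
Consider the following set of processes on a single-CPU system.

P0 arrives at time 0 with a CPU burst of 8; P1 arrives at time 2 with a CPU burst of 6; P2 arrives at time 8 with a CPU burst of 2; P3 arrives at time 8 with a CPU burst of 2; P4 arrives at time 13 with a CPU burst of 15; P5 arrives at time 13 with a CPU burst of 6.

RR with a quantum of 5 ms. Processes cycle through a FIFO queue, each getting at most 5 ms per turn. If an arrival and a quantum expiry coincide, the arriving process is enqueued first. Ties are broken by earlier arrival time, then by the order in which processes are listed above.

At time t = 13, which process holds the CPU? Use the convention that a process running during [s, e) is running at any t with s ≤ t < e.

P2

Timeline: | P0 0-5 | P1 5-10 | P0 10-13 | P2 13-15 | P3 15-17 | P1 17-18 | P4 18-23 | P5 23-28 | P4 28-33 | P5 33-34 | P4 34-39 |
Completion: P0=13  P1=18  P2=15  P3=17  P4=39  P5=34
Turnaround (C−A): P0=13  P1=16  P2=7  P3=9  P4=26  P5=21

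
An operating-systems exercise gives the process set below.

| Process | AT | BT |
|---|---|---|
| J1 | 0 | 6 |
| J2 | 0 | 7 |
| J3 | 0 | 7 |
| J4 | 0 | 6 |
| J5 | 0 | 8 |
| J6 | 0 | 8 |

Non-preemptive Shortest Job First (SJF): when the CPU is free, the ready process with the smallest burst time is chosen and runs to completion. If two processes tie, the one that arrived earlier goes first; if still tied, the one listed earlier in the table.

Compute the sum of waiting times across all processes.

97

Timeline: | J1 0-6 | J4 6-12 | J2 12-19 | J3 19-26 | J5 26-34 | J6 34-42 |
Completion: J1=6  J2=19  J3=26  J4=12  J5=34  J6=42
Turnaround (C−A): J1=6  J2=19  J3=26  J4=12  J5=34  J6=42
Waiting = turnaround − burst: J1=0, J2=12, J3=19, J4=6, J5=26, J6=34
Total waiting = 0 + 12 + 19 + 6 + 26 + 34 = 97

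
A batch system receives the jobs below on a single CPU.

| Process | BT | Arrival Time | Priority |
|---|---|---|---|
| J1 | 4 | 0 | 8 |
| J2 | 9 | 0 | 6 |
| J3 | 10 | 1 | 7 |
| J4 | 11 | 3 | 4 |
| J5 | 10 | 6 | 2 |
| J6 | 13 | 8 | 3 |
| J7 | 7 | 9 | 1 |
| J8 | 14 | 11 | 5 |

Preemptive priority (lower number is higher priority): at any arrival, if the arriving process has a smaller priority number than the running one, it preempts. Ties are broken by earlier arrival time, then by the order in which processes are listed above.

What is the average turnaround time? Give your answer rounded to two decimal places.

44.38

Timeline: | J2 0-3 | J4 3-6 | J5 6-9 | J7 9-16 | J5 16-23 | J6 23-36 | J4 36-44 | J8 44-58 | J2 58-64 | J3 64-74 | J1 74-78 |
Completion: J1=78  J2=64  J3=74  J4=44  J5=23  J6=36  J7=16  J8=58
Turnaround (C−A): J1=78  J2=64  J3=73  J4=41  J5=17  J6=28  J7=7  J8=47
Turnaround times: J1=78, J2=64, J3=73, J4=41, J5=17, J6=28, J7=7, J8=47
Average turnaround = (78+64+73+41+17+28+7+47) / 8 = 355/8 = 44.38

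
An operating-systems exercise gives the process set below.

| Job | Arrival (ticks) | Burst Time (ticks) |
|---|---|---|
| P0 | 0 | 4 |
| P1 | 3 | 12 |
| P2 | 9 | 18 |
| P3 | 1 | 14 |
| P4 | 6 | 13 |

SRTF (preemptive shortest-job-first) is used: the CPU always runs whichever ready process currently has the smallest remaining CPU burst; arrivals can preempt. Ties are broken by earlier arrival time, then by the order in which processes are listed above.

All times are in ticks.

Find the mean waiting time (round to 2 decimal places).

Schedule: | P0 0-4 | P1 4-16 | P4 16-29 | P3 29-43 | P2 43-61 |
Completion: P0=4  P1=16  P2=61  P3=43  P4=29
Turnaround (C−A): P0=4  P1=13  P2=52  P3=42  P4=23
Waiting times: P0=0, P1=1, P2=34, P3=28, P4=10
Average waiting = (0+1+34+28+10) / 5 = 73/5 = 14.60

14.60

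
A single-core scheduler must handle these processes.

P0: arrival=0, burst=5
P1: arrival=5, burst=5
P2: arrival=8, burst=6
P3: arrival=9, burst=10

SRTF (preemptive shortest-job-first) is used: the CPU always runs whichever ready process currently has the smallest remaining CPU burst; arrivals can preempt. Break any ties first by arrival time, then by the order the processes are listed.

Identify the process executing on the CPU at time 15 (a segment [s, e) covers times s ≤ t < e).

P2

Gantt: | P0 0-5 | P1 5-10 | P2 10-16 | P3 16-26 |
Completion: P0=5  P1=10  P2=16  P3=26
Turnaround (C−A): P0=5  P1=5  P2=8  P3=17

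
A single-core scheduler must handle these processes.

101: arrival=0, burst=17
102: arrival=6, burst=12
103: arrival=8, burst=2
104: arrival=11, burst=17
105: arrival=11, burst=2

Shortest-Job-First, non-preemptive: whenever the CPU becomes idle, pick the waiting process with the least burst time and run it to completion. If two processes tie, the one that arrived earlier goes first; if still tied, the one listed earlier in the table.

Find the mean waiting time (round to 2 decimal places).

Gantt: | 101 0-17 | 103 17-19 | 105 19-21 | 102 21-33 | 104 33-50 |
Completion: 101=17  102=33  103=19  104=50  105=21
Turnaround (C−A): 101=17  102=27  103=11  104=39  105=10
Waiting times: 101=0, 102=15, 103=9, 104=22, 105=8
Average waiting = (0+15+9+22+8) / 5 = 54/5 = 10.80

10.80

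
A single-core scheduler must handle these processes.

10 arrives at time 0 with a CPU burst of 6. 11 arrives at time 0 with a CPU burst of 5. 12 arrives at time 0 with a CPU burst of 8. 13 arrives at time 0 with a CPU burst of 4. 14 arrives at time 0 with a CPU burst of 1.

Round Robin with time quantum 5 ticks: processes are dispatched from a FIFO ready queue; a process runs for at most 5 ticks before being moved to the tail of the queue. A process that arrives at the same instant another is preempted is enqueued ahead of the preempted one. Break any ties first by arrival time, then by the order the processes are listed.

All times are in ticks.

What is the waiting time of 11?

Schedule: | 10 0-5 | 11 5-10 | 12 10-15 | 13 15-19 | 14 19-20 | 10 20-21 | 12 21-24 |
Completion: 10=21  11=10  12=24  13=19  14=20
Turnaround (C−A): 10=21  11=10  12=24  13=19  14=20
Waiting(11) = turnaround − burst = 10 − 5 = 5

5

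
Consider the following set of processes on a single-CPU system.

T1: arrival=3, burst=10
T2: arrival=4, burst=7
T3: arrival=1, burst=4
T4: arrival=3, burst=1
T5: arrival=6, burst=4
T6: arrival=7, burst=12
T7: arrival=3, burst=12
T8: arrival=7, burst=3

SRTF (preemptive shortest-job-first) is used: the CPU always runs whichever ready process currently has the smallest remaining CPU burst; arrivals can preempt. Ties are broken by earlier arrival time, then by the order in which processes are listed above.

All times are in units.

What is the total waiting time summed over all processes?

92

Gantt: | idle 0-1 | T3 1-3 | T4 3-4 | T3 4-6 | T5 6-10 | T8 10-13 | T2 13-20 | T1 20-30 | T7 30-42 | T6 42-54 |
Completion: T1=30  T2=20  T3=6  T4=4  T5=10  T6=54  T7=42  T8=13
Turnaround (C−A): T1=27  T2=16  T3=5  T4=1  T5=4  T6=47  T7=39  T8=6
Waiting = turnaround − burst: T1=17, T2=9, T3=1, T4=0, T5=0, T6=35, T7=27, T8=3
Total waiting = 17 + 9 + 1 + 0 + 0 + 35 + 27 + 3 = 92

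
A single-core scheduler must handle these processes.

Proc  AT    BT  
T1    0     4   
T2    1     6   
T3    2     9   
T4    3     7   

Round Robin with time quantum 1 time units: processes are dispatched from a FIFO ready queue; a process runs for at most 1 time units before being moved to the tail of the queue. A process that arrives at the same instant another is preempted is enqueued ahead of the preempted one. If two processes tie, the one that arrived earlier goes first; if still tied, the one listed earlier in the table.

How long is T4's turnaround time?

Schedule: | T1 0-1 | T2 1-2 | T1 2-3 | T3 3-4 | T2 4-5 | T4 5-6 | T1 6-7 | T3 7-8 | T2 8-9 | T4 9-10 | T1 10-11 | T3 11-12 | T2 12-13 | T4 13-14 | T3 14-15 | T2 15-16 | T4 16-17 | T3 17-18 | T2 18-19 | T4 19-20 | T3 20-21 | T4 21-22 | T3 22-23 | T4 23-24 | T3 24-26 |
Completion: T1=11  T2=19  T3=26  T4=24
Turnaround(T4) = completion − arrival = 24 − 3 = 21

21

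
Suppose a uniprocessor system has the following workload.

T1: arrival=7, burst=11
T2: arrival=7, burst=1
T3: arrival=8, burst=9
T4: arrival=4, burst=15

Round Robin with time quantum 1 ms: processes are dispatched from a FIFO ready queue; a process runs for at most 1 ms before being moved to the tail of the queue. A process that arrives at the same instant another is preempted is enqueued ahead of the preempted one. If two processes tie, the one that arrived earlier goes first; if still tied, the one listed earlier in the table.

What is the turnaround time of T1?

Schedule: | idle 0-4 | T4 4-7 | T1 7-8 | T2 8-9 | T4 9-10 | T3 10-11 | T1 11-12 | T4 12-13 | T3 13-14 | T1 14-15 | T4 15-16 | T3 16-17 | T1 17-18 | T4 18-19 | T3 19-20 | T1 20-21 | T4 21-22 | T3 22-23 | T1 23-24 | T4 24-25 | T3 25-26 | T1 26-27 | T4 27-28 | T3 28-29 | T1 29-30 | T4 30-31 | T3 31-32 | T1 32-33 | T4 33-34 | T3 34-35 | T1 35-36 | T4 36-37 | T1 37-38 | T4 38-40 |
Completion: T1=38  T2=9  T3=35  T4=40
Turnaround(T1) = completion − arrival = 38 − 7 = 31

31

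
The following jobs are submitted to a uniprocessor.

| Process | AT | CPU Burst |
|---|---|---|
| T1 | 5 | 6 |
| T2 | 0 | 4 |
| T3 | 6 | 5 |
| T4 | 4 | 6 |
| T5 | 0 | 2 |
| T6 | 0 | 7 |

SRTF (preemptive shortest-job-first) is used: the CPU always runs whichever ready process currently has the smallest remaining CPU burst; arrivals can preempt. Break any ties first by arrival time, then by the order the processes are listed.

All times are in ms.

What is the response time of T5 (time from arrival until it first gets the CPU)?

Timeline: | T5 0-2 | T2 2-6 | T3 6-11 | T4 11-17 | T1 17-23 | T6 23-30 |
Completion: T1=23  T2=6  T3=11  T4=17  T5=2  T6=30
Response(T5) = first start − arrival = 0 − 0 = 0

0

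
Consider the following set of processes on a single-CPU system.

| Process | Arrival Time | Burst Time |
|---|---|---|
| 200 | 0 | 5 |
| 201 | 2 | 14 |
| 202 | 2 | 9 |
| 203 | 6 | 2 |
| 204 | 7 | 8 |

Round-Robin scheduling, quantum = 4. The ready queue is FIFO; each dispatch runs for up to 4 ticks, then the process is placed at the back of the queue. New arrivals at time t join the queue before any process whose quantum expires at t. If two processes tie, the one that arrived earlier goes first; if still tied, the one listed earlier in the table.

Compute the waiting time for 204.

16

Schedule: | 200 0-4 | 201 4-8 | 202 8-12 | 200 12-13 | 203 13-15 | 204 15-19 | 201 19-23 | 202 23-27 | 204 27-31 | 201 31-35 | 202 35-36 | 201 36-38 |
Completion: 200=13  201=38  202=36  203=15  204=31
Turnaround (C−A): 200=13  201=36  202=34  203=9  204=24
Waiting(204) = turnaround − burst = 24 − 8 = 16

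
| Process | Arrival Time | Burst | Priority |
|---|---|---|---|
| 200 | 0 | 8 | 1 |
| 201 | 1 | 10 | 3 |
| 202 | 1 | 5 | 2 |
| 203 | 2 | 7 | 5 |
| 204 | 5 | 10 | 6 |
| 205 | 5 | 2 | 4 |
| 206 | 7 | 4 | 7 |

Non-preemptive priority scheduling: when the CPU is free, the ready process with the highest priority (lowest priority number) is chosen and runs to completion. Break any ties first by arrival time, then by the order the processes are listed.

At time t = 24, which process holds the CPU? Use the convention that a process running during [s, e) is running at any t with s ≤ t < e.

205

Schedule: | 200 0-8 | 202 8-13 | 201 13-23 | 205 23-25 | 203 25-32 | 204 32-42 | 206 42-46 |
Completion: 200=8  201=23  202=13  203=32  204=42  205=25  206=46
Turnaround (C−A): 200=8  201=22  202=12  203=30  204=37  205=20  206=39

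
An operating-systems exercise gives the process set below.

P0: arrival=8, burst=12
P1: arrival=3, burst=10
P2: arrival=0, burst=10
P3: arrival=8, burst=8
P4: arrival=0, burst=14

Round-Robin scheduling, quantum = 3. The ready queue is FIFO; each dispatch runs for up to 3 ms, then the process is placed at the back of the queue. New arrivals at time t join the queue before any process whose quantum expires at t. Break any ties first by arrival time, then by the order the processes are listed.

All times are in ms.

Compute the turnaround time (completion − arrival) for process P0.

Schedule: | P2 0-3 | P4 3-6 | P1 6-9 | P2 9-12 | P4 12-15 | P0 15-18 | P3 18-21 | P1 21-24 | P2 24-27 | P4 27-30 | P0 30-33 | P3 33-36 | P1 36-39 | P2 39-40 | P4 40-43 | P0 43-46 | P3 46-48 | P1 48-49 | P4 49-51 | P0 51-54 |
Completion: P0=54  P1=49  P2=40  P3=48  P4=51
Turnaround (C−A): P0=46  P1=46  P2=40  P3=40  P4=51
Turnaround(P0) = completion − arrival = 54 − 8 = 46

46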